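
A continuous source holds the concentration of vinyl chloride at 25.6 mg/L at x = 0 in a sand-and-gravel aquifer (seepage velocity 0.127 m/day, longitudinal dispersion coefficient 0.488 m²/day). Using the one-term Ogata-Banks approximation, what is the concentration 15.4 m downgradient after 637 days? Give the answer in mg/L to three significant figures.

For a continuous step input, C/C₀ ≈ ½·erfc((x−vt)/(2√(Dt))).
vt = 0.127 × 637 = 80.899 m and 2√(Dt) = 2√(0.488 × 637) = 35.26 m.
Argument (x−vt)/(2√(Dt)) = (15.4 − 80.899)/35.26 = -1.858; ½·erfc(-1.858) = 0.9957.
C = 25.6 × 0.9957 = 25.5 mg/L.

25.5 mg/L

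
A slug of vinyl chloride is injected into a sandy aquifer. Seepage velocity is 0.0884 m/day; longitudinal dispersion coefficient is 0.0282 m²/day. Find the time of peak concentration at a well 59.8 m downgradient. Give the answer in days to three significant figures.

673 days

For the 1D instantaneous-source solution, setting ∂C/∂t = 0 at fixed x gives v²t² + 2Dt − x² = 0, so t = (√(D² + v²x²) − D)/v².
√(D² + v²x²) = √(0.0282² + 0.0884² × 59.8²) = 5.286; v² = 0.00781456.
t = (5.286 − 0.0282)/0.00781456 = 673 days (vs. the pure-advection estimate x/v = 676 d).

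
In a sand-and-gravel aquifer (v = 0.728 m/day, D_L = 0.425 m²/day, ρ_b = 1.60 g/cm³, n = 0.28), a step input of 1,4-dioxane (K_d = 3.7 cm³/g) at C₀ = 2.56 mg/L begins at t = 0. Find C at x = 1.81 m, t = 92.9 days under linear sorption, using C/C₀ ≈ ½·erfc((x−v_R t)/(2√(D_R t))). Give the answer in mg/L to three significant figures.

Retardation factor R = 1 + ρ_b·K_d/n = 1 + 1.60 × 3.7/0.28 = 22.14.
Sorption retards both mechanisms: v_R = v/R = 0.03288 m/day, D_R = D/R = 0.01920 m²/day.
v_R·t = 0.03288 × 92.9 = 3.054552 m; 2√(D_R t) = 2.671 m; argument = (1.81 − 3.054552)/2.671 = -0.4659.
C = C₀ × ½·erfc(-0.4659) = 2.56 × 0.7450 = 1.91 mg/L.

1.91 mg/L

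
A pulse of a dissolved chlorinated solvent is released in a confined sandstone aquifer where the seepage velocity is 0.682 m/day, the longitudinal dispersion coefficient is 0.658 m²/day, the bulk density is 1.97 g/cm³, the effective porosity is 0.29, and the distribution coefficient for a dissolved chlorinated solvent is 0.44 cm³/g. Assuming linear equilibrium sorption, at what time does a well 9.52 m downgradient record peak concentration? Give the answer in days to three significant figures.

50.3 days

Retardation factor R = 1 + ρ_b·K_d/n = 1 + 1.97 × 0.44/0.29 = 3.989.
Sorption retards both mechanisms: v_R = v/R = 0.1710 m/day, D_R = D/R = 0.1650 m²/day.
Peak time from v_R²t² + 2D_R t − x² = 0: t = (√(D_R² + v_R²x²) − D_R)/v_R².
√(D_R² + v_R²x²) = √(0.1650² + 0.1710² × 9.52²) = 1.636; v_R² = 0.02924.
t = (1.636 − 0.1650)/0.02924 = 50.3 days.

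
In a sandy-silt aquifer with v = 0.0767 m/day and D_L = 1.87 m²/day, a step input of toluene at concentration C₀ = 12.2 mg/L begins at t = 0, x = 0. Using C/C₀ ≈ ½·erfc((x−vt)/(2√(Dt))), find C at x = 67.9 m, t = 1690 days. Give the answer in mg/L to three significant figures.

9.53 mg/L

For a continuous step input, C/C₀ ≈ ½·erfc((x−vt)/(2√(Dt))).
vt = 0.0767 × 1690 = 129.623 m and 2√(Dt) = 2√(1.87 × 1690) = 112.4 m.
Argument (x−vt)/(2√(Dt)) = (67.9 − 129.623)/112.4 = -0.5491; ½·erfc(-0.5491) = 0.7813.
C = 12.2 × 0.7813 = 9.53 mg/L.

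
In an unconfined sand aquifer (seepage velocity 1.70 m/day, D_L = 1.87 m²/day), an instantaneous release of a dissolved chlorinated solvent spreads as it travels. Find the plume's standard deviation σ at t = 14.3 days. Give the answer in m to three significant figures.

7.31 m

Dispersive spreading gives a Gaussian with σ² = 2Dt; advection only shifts the center.
σ = √(2 × 1.87 × 14.3) = 7.31 m.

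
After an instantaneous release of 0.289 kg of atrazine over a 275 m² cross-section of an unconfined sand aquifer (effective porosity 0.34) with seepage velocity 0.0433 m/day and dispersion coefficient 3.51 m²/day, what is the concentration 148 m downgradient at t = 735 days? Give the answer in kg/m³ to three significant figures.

4.64e-06 kg/m³

For an instantaneous plane source, C(x,t) = M/(n_e·A·√(4πDt)) · exp(−(x−vt)²/(4Dt)), with n_e·A the pore (flow) area.
Plume center vt = 0.0433 × 735 = 31.8255 m, so the well at 148 m is 116.1745 m downgradient of the peak.
√(4πDt) = 180.1 m, giving peak height M/(n_e·A·√(4πDt)) = 0.289/(0.34 × 275 × 180.1) = 1.716e-05 kg/m³.
(x−vt)²/(4Dt) = (116.1745)²/(4 × 3.51 × 735) = 1.308; exp(−1.308) = 0.2704.
C = 1.716e-05 × 0.2704 = 4.64e-06 kg/m³.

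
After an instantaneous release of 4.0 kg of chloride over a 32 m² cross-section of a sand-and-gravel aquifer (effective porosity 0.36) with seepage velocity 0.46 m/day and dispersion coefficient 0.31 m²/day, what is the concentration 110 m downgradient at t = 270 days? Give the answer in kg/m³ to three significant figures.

For an instantaneous plane source, C(x,t) = M/(n_e·A·√(4πDt)) · exp(−(x−vt)²/(4Dt)), with n_e·A the pore (flow) area.
Plume center vt = 0.46 × 270 = 124.2 m, so the well at 110 m is 14.2 m upgradient of the peak.
√(4πDt) = 32.43 m, giving peak height M/(n_e·A·√(4πDt)) = 4.0/(0.36 × 32 × 32.43) = 0.01071 kg/m³.
(x−vt)²/(4Dt) = (-14.2)²/(4 × 0.31 × 270) = 0.6023; exp(−0.6023) = 0.5476.
C = 0.01071 × 0.5476 = 0.00586 kg/m³.

0.00586 kg/m³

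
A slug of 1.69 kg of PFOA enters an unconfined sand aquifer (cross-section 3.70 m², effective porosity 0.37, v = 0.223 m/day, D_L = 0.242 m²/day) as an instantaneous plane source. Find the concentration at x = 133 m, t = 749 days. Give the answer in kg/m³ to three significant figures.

0.00524 kg/m³

For an instantaneous plane source, C(x,t) = M/(n_e·A·√(4πDt)) · exp(−(x−vt)²/(4Dt)), with n_e·A the pore (flow) area.
Plume center vt = 0.223 × 749 = 167.027 m, so the well at 133 m is 34.027 m upgradient of the peak.
√(4πDt) = 47.73 m, giving peak height M/(n_e·A·√(4πDt)) = 1.69/(0.37 × 3.70 × 47.73) = 0.02586 kg/m³.
(x−vt)²/(4Dt) = (-34.027)²/(4 × 0.242 × 749) = 1.597; exp(−1.597) = 0.2025.
C = 0.02586 × 0.2025 = 0.00524 kg/m³.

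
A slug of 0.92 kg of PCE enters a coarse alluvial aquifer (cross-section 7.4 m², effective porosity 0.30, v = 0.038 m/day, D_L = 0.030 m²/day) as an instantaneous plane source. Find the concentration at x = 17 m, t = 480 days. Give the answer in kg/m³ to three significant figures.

For an instantaneous plane source, C(x,t) = M/(n_e·A·√(4πDt)) · exp(−(x−vt)²/(4Dt)), with n_e·A the pore (flow) area.
Plume center vt = 0.038 × 480 = 18.24 m, so the well at 17 m is 1.24 m upgradient of the peak.
√(4πDt) = 13.45 m, giving peak height M/(n_e·A·√(4πDt)) = 0.92/(0.30 × 7.4 × 13.45) = 0.03081 kg/m³.
(x−vt)²/(4Dt) = (-1.24)²/(4 × 0.030 × 480) = 0.02669; exp(−0.02669) = 0.9737.
C = 0.03081 × 0.9737 = 0.0300 kg/m³.

0.0300 kg/m³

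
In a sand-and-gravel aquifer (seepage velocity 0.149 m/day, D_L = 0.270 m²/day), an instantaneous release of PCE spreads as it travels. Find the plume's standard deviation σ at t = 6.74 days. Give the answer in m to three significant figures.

1.91 m

Dispersive spreading gives a Gaussian with σ² = 2Dt; advection only shifts the center.
σ = √(2 × 0.270 × 6.74) = 1.91 m.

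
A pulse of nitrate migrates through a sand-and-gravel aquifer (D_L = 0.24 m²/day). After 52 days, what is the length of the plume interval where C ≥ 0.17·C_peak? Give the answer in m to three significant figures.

18.8 m

The plume is Gaussian with σ = √(2Dt) = √(2 × 0.24 × 52) = 4.996 m.
C/C_peak = exp(−Δx²/(2σ²)) = 0.17 ⇒ Δx = σ·√(−2 ln 0.17) = 4.996 × 1.883 = 9.407 m.
Width = 2Δx = 18.8 m.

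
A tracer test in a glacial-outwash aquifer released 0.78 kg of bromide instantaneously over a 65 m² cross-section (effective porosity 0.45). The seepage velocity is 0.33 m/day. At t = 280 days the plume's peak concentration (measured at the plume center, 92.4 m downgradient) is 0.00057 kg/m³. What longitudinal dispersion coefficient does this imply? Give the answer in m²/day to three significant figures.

0.622 m²/day

At the plume center C_max = M/(n_e·A·√(4πDt)), so D = M²/(4πt·(n_e·A·C_max)²).
n_e·A·C_max = 0.45 × 65 × 0.00057 = 0.01667 kg/m.
D = 0.78²/(4π × 280 × 0.01667²) = 0.622 m²/day.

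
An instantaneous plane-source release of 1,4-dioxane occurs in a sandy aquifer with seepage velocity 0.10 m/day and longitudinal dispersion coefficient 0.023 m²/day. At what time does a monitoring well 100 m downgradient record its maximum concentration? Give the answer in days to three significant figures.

998 days

For the 1D instantaneous-source solution, setting ∂C/∂t = 0 at fixed x gives v²t² + 2Dt − x² = 0, so t = (√(D² + v²x²) − D)/v².
√(D² + v²x²) = √(0.023² + 0.10² × 100²) = 10.00; v² = 0.01.
t = (10.00 − 0.023)/0.01 = 998 days (vs. the pure-advection estimate x/v = 1000 d).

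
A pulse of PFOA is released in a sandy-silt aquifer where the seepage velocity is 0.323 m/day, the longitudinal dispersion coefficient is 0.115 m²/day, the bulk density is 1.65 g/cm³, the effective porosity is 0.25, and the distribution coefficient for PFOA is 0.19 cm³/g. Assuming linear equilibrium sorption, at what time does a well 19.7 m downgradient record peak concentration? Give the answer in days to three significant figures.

Retardation factor R = 1 + ρ_b·K_d/n = 1 + 1.65 × 0.19/0.25 = 2.254.
Sorption retards both mechanisms: v_R = v/R = 0.1433 m/day, D_R = D/R = 0.05102 m²/day.
Peak time from v_R²t² + 2D_R t − x² = 0: t = (√(D_R² + v_R²x²) − D_R)/v_R².
√(D_R² + v_R²x²) = √(0.05102² + 0.1433² × 19.7²) = 2.823; v_R² = 0.02053.
t = (2.823 − 0.05102)/0.02053 = 135 days.

135 days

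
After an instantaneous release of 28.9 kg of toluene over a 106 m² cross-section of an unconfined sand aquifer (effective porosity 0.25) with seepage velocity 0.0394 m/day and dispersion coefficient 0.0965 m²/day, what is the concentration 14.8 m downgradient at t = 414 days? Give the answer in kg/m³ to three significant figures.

For an instantaneous plane source, C(x,t) = M/(n_e·A·√(4πDt)) · exp(−(x−vt)²/(4Dt)), with n_e·A the pore (flow) area.
Plume center vt = 0.0394 × 414 = 16.3116 m, so the well at 14.8 m is 1.5116 m upgradient of the peak.
√(4πDt) = 22.41 m, giving peak height M/(n_e·A·√(4πDt)) = 28.9/(0.25 × 106 × 22.41) = 0.04866 kg/m³.
(x−vt)²/(4Dt) = (-1.5116)²/(4 × 0.0965 × 414) = 0.01430; exp(−0.01430) = 0.9858.
C = 0.04866 × 0.9858 = 0.0480 kg/m³.

0.0480 kg/m³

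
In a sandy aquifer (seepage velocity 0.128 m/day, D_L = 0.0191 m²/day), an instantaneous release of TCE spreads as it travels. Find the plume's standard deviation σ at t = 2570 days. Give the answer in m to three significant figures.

9.91 m

Dispersive spreading gives a Gaussian with σ² = 2Dt; advection only shifts the center.
σ = √(2 × 0.0191 × 2570) = 9.91 m.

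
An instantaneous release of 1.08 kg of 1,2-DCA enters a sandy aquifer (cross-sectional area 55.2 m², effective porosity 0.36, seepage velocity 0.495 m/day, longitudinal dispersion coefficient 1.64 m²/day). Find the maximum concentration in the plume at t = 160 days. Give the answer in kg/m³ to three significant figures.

The peak of an instantaneous 1D plume sits at x = vt; there the Gaussian factor is 1 and C_max = M/(n_e·A·√(4πDt)), where n_e·A is the pore area the mass is dissolved in.
√(4πDt) = √(4π × 1.64 × 160) = 57.42 m, so C_max = 1.08/(0.36 × 55.2 × 57.42) = 0.000946 kg/m³.

0.000946 kg/m³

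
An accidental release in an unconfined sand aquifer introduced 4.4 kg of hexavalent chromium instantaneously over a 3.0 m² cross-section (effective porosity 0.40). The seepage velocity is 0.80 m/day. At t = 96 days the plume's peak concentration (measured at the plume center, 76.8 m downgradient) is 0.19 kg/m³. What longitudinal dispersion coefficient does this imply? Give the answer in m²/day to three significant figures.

0.309 m²/day

At the plume center C_max = M/(n_e·A·√(4πDt)), so D = M²/(4πt·(n_e·A·C_max)²).
n_e·A·C_max = 0.40 × 3.0 × 0.19 = 0.2280 kg/m.
D = 4.4²/(4π × 96 × 0.2280²) = 0.309 m²/day.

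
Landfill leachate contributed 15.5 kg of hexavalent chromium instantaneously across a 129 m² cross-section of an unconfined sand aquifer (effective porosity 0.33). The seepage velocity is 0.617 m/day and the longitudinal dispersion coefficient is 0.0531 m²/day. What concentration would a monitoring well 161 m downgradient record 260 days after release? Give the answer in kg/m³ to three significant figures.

0.0275 kg/m³

For an instantaneous plane source, C(x,t) = M/(n_e·A·√(4πDt)) · exp(−(x−vt)²/(4Dt)), with n_e·A the pore (flow) area.
Plume center vt = 0.617 × 260 = 160.42 m, so the well at 161 m is 0.58 m downgradient of the peak.
√(4πDt) = 13.17 m, giving peak height M/(n_e·A·√(4πDt)) = 15.5/(0.33 × 129 × 13.17) = 0.02765 kg/m³.
(x−vt)²/(4Dt) = (0.58)²/(4 × 0.0531 × 260) = 0.006092; exp(−0.006092) = 0.9939.
C = 0.02765 × 0.9939 = 0.0275 kg/m³.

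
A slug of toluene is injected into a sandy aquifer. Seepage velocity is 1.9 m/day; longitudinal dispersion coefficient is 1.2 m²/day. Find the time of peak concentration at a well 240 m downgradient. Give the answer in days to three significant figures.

126 days

For the 1D instantaneous-source solution, setting ∂C/∂t = 0 at fixed x gives v²t² + 2Dt − x² = 0, so t = (√(D² + v²x²) − D)/v².
√(D² + v²x²) = √(1.2² + 1.9² × 240²) = 456.0; v² = 3.61.
t = (456.0 − 1.2)/3.61 = 126 days (vs. the pure-advection estimate x/v = 126 d).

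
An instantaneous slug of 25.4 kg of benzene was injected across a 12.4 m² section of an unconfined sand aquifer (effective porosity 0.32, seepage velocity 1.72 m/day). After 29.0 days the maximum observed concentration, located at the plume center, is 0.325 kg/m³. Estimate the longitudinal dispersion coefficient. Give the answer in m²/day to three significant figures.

1.06 m²/day

At the plume center C_max = M/(n_e·A·√(4πDt)), so D = M²/(4πt·(n_e·A·C_max)²).
n_e·A·C_max = 0.32 × 12.4 × 0.325 = 1.290 kg/m.
D = 25.4²/(4π × 29.0 × 1.290²) = 1.06 m²/day.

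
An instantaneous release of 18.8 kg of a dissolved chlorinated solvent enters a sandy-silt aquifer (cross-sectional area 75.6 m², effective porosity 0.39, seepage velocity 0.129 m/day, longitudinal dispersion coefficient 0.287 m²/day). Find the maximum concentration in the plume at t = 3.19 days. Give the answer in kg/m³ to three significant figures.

The peak of an instantaneous 1D plume sits at x = vt; there the Gaussian factor is 1 and C_max = M/(n_e·A·√(4πDt)), where n_e·A is the pore area the mass is dissolved in.
√(4πDt) = √(4π × 0.287 × 3.19) = 3.392 m, so C_max = 18.8/(0.39 × 75.6 × 3.392) = 0.188 kg/m³.

0.188 kg/m³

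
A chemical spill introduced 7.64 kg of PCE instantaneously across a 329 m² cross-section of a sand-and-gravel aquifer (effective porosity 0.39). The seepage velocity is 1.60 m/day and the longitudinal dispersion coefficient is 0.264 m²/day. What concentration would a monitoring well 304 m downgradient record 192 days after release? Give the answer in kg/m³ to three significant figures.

0.00224 kg/m³

For an instantaneous plane source, C(x,t) = M/(n_e·A·√(4πDt)) · exp(−(x−vt)²/(4Dt)), with n_e·A the pore (flow) area.
Plume center vt = 1.60 × 192 = 307.2 m, so the well at 304 m is 3.2 m upgradient of the peak.
√(4πDt) = 25.24 m, giving peak height M/(n_e·A·√(4πDt)) = 7.64/(0.39 × 329 × 25.24) = 0.002359 kg/m³.
(x−vt)²/(4Dt) = (-3.2)²/(4 × 0.264 × 192) = 0.05051; exp(−0.05051) = 0.9507.
C = 0.002359 × 0.9507 = 0.00224 kg/m³.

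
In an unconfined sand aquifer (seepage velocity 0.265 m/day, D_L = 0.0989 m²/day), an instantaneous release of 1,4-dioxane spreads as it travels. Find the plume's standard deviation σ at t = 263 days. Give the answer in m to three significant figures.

Dispersive spreading gives a Gaussian with σ² = 2Dt; advection only shifts the center.
σ = √(2 × 0.0989 × 263) = 7.21 m.

7.21 m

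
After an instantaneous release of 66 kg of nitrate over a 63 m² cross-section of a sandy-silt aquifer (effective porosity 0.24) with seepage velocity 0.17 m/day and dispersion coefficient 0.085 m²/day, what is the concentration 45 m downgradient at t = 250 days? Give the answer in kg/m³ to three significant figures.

For an instantaneous plane source, C(x,t) = M/(n_e·A·√(4πDt)) · exp(−(x−vt)²/(4Dt)), with n_e·A the pore (flow) area.
Plume center vt = 0.17 × 250 = 42.5 m, so the well at 45 m is 2.5 m downgradient of the peak.
√(4πDt) = 16.34 m, giving peak height M/(n_e·A·√(4πDt)) = 66/(0.24 × 63 × 16.34) = 0.2671 kg/m³.
(x−vt)²/(4Dt) = (2.5)²/(4 × 0.085 × 250) = 0.07353; exp(−0.07353) = 0.9291.
C = 0.2671 × 0.9291 = 0.248 kg/m³.

0.248 kg/m³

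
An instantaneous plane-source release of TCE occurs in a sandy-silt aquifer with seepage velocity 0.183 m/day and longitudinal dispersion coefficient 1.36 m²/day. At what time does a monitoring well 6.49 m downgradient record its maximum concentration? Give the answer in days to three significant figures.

13.3 days

For the 1D instantaneous-source solution, setting ∂C/∂t = 0 at fixed x gives v²t² + 2Dt − x² = 0, so t = (√(D² + v²x²) − D)/v².
√(D² + v²x²) = √(1.36² + 0.183² × 6.49²) = 1.806; v² = 0.033489.
t = (1.806 − 1.36)/0.033489 = 13.3 days (vs. the pure-advection estimate x/v = 35.5 d).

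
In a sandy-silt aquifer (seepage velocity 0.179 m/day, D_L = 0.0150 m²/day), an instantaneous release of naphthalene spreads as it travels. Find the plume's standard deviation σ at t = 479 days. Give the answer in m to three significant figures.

Dispersive spreading gives a Gaussian with σ² = 2Dt; advection only shifts the center.
σ = √(2 × 0.0150 × 479) = 3.79 m.

3.79 m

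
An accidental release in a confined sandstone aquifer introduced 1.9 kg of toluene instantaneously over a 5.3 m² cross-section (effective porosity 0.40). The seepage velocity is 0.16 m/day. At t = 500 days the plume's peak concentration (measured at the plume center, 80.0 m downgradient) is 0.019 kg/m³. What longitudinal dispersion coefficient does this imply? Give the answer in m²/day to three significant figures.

At the plume center C_max = M/(n_e·A·√(4πDt)), so D = M²/(4πt·(n_e·A·C_max)²).
n_e·A·C_max = 0.40 × 5.3 × 0.019 = 0.04028 kg/m.
D = 1.9²/(4π × 500 × 0.04028²) = 0.354 m²/day.

0.354 m²/day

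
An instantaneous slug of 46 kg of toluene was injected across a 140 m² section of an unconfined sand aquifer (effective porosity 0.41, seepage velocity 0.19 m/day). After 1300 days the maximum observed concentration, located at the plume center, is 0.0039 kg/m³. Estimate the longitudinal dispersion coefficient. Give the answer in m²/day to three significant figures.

2.58 m²/day

At the plume center C_max = M/(n_e·A·√(4πDt)), so D = M²/(4πt·(n_e·A·C_max)²).
n_e·A·C_max = 0.41 × 140 × 0.0039 = 0.2239 kg/m.
D = 46²/(4π × 1300 × 0.2239²) = 2.58 m²/day.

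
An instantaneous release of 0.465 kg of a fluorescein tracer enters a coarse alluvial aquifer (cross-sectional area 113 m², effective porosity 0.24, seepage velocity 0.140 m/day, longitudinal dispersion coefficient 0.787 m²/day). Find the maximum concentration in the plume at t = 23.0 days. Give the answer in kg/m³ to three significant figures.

0.00114 kg/m³

The peak of an instantaneous 1D plume sits at x = vt; there the Gaussian factor is 1 and C_max = M/(n_e·A·√(4πDt)), where n_e·A is the pore area the mass is dissolved in.
√(4πDt) = √(4π × 0.787 × 23.0) = 15.08 m, so C_max = 0.465/(0.24 × 113 × 15.08) = 0.00114 kg/m³.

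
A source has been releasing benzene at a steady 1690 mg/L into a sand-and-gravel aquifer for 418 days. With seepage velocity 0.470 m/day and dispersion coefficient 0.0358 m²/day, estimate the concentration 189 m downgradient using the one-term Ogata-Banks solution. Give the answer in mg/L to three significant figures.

1540 mg/L

For a continuous step input, C/C₀ ≈ ½·erfc((x−vt)/(2√(Dt))).
vt = 0.470 × 418 = 196.46 m and 2√(Dt) = 2√(0.0358 × 418) = 7.737 m.
Argument (x−vt)/(2√(Dt)) = (189 − 196.46)/7.737 = -0.9642; ½·erfc(-0.9642) = 0.9137.
C = 1690 × 0.9137 = 1540 mg/L.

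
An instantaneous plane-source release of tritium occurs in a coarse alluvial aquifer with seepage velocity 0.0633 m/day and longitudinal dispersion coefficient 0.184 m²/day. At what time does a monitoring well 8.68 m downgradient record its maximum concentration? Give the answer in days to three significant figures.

98.7 days

For the 1D instantaneous-source solution, setting ∂C/∂t = 0 at fixed x gives v²t² + 2Dt − x² = 0, so t = (√(D² + v²x²) − D)/v².
√(D² + v²x²) = √(0.184² + 0.0633² × 8.68²) = 0.5794; v² = 0.00400689.
t = (0.5794 − 0.184)/0.00400689 = 98.7 days (vs. the pure-advection estimate x/v = 137 d).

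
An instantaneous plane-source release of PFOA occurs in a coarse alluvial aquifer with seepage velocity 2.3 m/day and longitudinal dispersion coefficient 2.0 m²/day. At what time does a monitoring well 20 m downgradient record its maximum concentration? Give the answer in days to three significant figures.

For the 1D instantaneous-source solution, setting ∂C/∂t = 0 at fixed x gives v²t² + 2Dt − x² = 0, so t = (√(D² + v²x²) − D)/v².
√(D² + v²x²) = √(2.0² + 2.3² × 20²) = 46.04; v² = 5.29.
t = (46.04 − 2.0)/5.29 = 8.33 days (vs. the pure-advection estimate x/v = 8.70 d).

8.33 days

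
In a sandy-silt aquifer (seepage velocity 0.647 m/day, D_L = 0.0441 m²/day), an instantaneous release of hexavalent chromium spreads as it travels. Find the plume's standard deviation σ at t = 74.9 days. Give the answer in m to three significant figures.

2.57 m

Dispersive spreading gives a Gaussian with σ² = 2Dt; advection only shifts the center.
σ = √(2 × 0.0441 × 74.9) = 2.57 m.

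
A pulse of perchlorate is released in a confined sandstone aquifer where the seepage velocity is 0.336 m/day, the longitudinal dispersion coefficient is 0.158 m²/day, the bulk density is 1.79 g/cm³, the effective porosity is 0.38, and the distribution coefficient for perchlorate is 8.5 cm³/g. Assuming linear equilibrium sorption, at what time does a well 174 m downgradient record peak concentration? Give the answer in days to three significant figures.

Retardation factor R = 1 + ρ_b·K_d/n = 1 + 1.79 × 8.5/0.38 = 41.04.
Sorption retards both mechanisms: v_R = v/R = 0.008187 m/day, D_R = D/R = 0.003850 m²/day.
Peak time from v_R²t² + 2D_R t − x² = 0: t = (√(D_R² + v_R²x²) − D_R)/v_R².
√(D_R² + v_R²x²) = √(0.003850² + 0.008187² × 174²) = 1.425; v_R² = 6.703e-05.
t = (1.425 − 0.003850)/6.703e-05 = 21200 days.

21200 days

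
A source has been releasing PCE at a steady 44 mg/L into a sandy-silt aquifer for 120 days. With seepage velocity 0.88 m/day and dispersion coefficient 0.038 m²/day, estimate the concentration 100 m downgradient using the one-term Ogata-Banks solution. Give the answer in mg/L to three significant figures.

42.6 mg/L

For a continuous step input, C/C₀ ≈ ½·erfc((x−vt)/(2√(Dt))).
vt = 0.88 × 120 = 105.6 m and 2√(Dt) = 2√(0.038 × 120) = 4.271 m.
Argument (x−vt)/(2√(Dt)) = (100 − 105.6)/4.271 = -1.311; ½·erfc(-1.311) = 0.9681.
C = 44 × 0.9681 = 42.6 mg/L.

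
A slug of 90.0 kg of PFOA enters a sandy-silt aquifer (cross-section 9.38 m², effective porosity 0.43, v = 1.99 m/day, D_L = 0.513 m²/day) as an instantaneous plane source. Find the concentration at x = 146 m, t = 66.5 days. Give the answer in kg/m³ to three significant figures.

0.274 kg/m³

For an instantaneous plane source, C(x,t) = M/(n_e·A·√(4πDt)) · exp(−(x−vt)²/(4Dt)), with n_e·A the pore (flow) area.
Plume center vt = 1.99 × 66.5 = 132.335 m, so the well at 146 m is 13.665 m downgradient of the peak.
√(4πDt) = 20.70 m, giving peak height M/(n_e·A·√(4πDt)) = 90.0/(0.43 × 9.38 × 20.70) = 1.078 kg/m³.
(x−vt)²/(4Dt) = (13.665)²/(4 × 0.513 × 66.5) = 1.368; exp(−1.368) = 0.2546.
C = 1.078 × 0.2546 = 0.274 kg/m³.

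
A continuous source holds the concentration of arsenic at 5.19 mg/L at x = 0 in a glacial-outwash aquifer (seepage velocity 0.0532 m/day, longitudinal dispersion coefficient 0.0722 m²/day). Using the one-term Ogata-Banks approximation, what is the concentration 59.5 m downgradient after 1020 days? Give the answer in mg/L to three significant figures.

1.73 mg/L

For a continuous step input, C/C₀ ≈ ½·erfc((x−vt)/(2√(Dt))).
vt = 0.0532 × 1020 = 54.264 m and 2√(Dt) = 2√(0.0722 × 1020) = 17.16 m.
Argument (x−vt)/(2√(Dt)) = (59.5 − 54.264)/17.16 = 0.3051; ½·erfc(0.3051) = 0.3331.
C = 5.19 × 0.3331 = 1.73 mg/L.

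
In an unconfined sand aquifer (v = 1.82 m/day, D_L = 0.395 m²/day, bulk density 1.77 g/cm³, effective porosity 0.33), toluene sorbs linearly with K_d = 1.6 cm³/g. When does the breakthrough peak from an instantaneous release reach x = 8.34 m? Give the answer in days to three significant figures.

Retardation factor R = 1 + ρ_b·K_d/n = 1 + 1.77 × 1.6/0.33 = 9.582.
Sorption retards both mechanisms: v_R = v/R = 0.1899 m/day, D_R = D/R = 0.04122 m²/day.
Peak time from v_R²t² + 2D_R t − x² = 0: t = (√(D_R² + v_R²x²) − D_R)/v_R².
√(D_R² + v_R²x²) = √(0.04122² + 0.1899² × 8.34²) = 1.584; v_R² = 0.03606.
t = (1.584 − 0.04122)/0.03606 = 42.8 days.

42.8 days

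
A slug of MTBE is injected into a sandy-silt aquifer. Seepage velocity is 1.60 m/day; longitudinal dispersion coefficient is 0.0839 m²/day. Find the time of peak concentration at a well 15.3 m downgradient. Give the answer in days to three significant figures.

9.53 days

For the 1D instantaneous-source solution, setting ∂C/∂t = 0 at fixed x gives v²t² + 2Dt − x² = 0, so t = (√(D² + v²x²) − D)/v².
√(D² + v²x²) = √(0.0839² + 1.60² × 15.3²) = 24.48; v² = 2.56.
t = (24.48 − 0.0839)/2.56 = 9.53 days (vs. the pure-advection estimate x/v = 9.56 d).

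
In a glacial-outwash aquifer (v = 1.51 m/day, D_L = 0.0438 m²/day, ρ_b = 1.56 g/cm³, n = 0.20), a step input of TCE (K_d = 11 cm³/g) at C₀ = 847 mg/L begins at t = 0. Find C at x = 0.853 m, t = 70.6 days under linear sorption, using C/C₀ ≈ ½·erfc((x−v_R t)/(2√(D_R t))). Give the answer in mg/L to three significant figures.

Retardation factor R = 1 + ρ_b·K_d/n = 1 + 1.56 × 11/0.20 = 86.80.
Sorption retards both mechanisms: v_R = v/R = 0.01740 m/day, D_R = D/R = 0.0005046 m²/day.
v_R·t = 0.01740 × 70.6 = 1.22844 m; 2√(D_R t) = 0.3775 m; argument = (0.853 − 1.22844)/0.3775 = -0.9945.
C = C₀ × ½·erfc(-0.9945) = 847 × 0.9202 = 779 mg/L.

779 mg/L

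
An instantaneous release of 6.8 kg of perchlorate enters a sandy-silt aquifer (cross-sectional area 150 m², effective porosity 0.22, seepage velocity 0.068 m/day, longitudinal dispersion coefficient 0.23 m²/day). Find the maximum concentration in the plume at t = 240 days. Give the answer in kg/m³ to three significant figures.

0.00782 kg/m³

The peak of an instantaneous 1D plume sits at x = vt; there the Gaussian factor is 1 and C_max = M/(n_e·A·√(4πDt)), where n_e·A is the pore area the mass is dissolved in.
√(4πDt) = √(4π × 0.23 × 240) = 26.34 m, so C_max = 6.8/(0.22 × 150 × 26.34) = 0.00782 kg/m³.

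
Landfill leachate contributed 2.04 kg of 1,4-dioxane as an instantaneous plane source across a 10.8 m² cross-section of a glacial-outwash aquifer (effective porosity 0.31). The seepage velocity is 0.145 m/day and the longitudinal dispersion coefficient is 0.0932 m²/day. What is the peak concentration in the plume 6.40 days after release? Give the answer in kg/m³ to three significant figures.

0.223 kg/m³

The peak of an instantaneous 1D plume sits at x = vt; there the Gaussian factor is 1 and C_max = M/(n_e·A·√(4πDt)), where n_e·A is the pore area the mass is dissolved in.
√(4πDt) = √(4π × 0.0932 × 6.40) = 2.738 m, so C_max = 2.04/(0.31 × 10.8 × 2.738) = 0.223 kg/m³.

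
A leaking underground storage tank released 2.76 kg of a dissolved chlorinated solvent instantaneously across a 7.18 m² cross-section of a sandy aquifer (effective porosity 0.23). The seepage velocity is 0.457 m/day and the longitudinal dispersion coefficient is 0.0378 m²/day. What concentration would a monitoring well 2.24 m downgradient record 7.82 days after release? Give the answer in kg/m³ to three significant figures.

0.193 kg/m³

For an instantaneous plane source, C(x,t) = M/(n_e·A·√(4πDt)) · exp(−(x−vt)²/(4Dt)), with n_e·A the pore (flow) area.
Plume center vt = 0.457 × 7.82 = 3.57374 m, so the well at 2.24 m is 1.33374 m upgradient of the peak.
√(4πDt) = 1.927 m, giving peak height M/(n_e·A·√(4πDt)) = 2.76/(0.23 × 7.18 × 1.927) = 0.8673 kg/m³.
(x−vt)²/(4Dt) = (-1.33374)²/(4 × 0.0378 × 7.82) = 1.504; exp(−1.504) = 0.2222.
C = 0.8673 × 0.2222 = 0.193 kg/m³.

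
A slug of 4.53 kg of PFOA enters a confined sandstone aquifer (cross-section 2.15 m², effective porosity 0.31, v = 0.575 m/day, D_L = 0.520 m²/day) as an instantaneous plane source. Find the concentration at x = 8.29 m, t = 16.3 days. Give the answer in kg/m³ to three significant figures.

0.636 kg/m³

For an instantaneous plane source, C(x,t) = M/(n_e·A·√(4πDt)) · exp(−(x−vt)²/(4Dt)), with n_e·A the pore (flow) area.
Plume center vt = 0.575 × 16.3 = 9.3725 m, so the well at 8.29 m is 1.0825 m upgradient of the peak.
√(4πDt) = 10.32 m, giving peak height M/(n_e·A·√(4πDt)) = 4.53/(0.31 × 2.15 × 10.32) = 0.6586 kg/m³.
(x−vt)²/(4Dt) = (-1.0825)²/(4 × 0.520 × 16.3) = 0.03456; exp(−0.03456) = 0.9660.
C = 0.6586 × 0.9660 = 0.636 kg/m³.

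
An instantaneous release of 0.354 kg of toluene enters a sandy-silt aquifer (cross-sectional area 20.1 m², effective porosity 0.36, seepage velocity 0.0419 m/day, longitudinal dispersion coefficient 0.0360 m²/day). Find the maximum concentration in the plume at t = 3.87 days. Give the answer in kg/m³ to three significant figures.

The peak of an instantaneous 1D plume sits at x = vt; there the Gaussian factor is 1 and C_max = M/(n_e·A·√(4πDt)), where n_e·A is the pore area the mass is dissolved in.
√(4πDt) = √(4π × 0.0360 × 3.87) = 1.323 m, so C_max = 0.354/(0.36 × 20.1 × 1.323) = 0.0370 kg/m³.

0.0370 kg/m³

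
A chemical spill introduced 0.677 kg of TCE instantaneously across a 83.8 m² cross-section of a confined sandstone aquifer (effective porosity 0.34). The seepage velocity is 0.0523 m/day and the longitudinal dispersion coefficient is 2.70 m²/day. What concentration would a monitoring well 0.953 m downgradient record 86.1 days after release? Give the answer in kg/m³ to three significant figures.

0.000434 kg/m³

For an instantaneous plane source, C(x,t) = M/(n_e·A·√(4πDt)) · exp(−(x−vt)²/(4Dt)), with n_e·A the pore (flow) area.
Plume center vt = 0.0523 × 86.1 = 4.50303 m, so the well at 0.953 m is 3.55003 m upgradient of the peak.
√(4πDt) = 54.05 m, giving peak height M/(n_e·A·√(4πDt)) = 0.677/(0.34 × 83.8 × 54.05) = 0.0004396 kg/m³.
(x−vt)²/(4Dt) = (-3.55003)²/(4 × 2.70 × 86.1) = 0.01355; exp(−0.01355) = 0.9865.
C = 0.0004396 × 0.9865 = 0.000434 kg/m³.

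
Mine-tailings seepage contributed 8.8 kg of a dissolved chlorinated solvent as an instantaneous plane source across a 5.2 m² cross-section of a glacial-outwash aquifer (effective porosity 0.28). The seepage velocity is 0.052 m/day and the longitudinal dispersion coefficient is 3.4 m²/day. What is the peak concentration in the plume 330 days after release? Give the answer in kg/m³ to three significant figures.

The peak of an instantaneous 1D plume sits at x = vt; there the Gaussian factor is 1 and C_max = M/(n_e·A·√(4πDt)), where n_e·A is the pore area the mass is dissolved in.
√(4πDt) = √(4π × 3.4 × 330) = 118.7 m, so C_max = 8.8/(0.28 × 5.2 × 118.7) = 0.0509 kg/m³.

0.0509 kg/m³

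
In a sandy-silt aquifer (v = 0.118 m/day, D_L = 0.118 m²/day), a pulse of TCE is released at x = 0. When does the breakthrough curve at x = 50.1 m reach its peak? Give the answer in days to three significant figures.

For the 1D instantaneous-source solution, setting ∂C/∂t = 0 at fixed x gives v²t² + 2Dt − x² = 0, so t = (√(D² + v²x²) − D)/v².
√(D² + v²x²) = √(0.118² + 0.118² × 50.1²) = 5.913; v² = 0.013924.
t = (5.913 − 0.118)/0.013924 = 416 days (vs. the pure-advection estimate x/v = 425 d).

416 days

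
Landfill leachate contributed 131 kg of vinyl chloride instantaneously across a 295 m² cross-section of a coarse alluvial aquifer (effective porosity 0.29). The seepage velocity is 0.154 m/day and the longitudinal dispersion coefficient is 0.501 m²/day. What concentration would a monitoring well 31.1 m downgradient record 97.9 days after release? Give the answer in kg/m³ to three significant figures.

0.0167 kg/m³

For an instantaneous plane source, C(x,t) = M/(n_e·A·√(4πDt)) · exp(−(x−vt)²/(4Dt)), with n_e·A the pore (flow) area.
Plume center vt = 0.154 × 97.9 = 15.0766 m, so the well at 31.1 m is 16.0234 m downgradient of the peak.
√(4πDt) = 24.83 m, giving peak height M/(n_e·A·√(4πDt)) = 131/(0.29 × 295 × 24.83) = 0.06167 kg/m³.
(x−vt)²/(4Dt) = (16.0234)²/(4 × 0.501 × 97.9) = 1.309; exp(−1.309) = 0.2701.
C = 0.06167 × 0.2701 = 0.0167 kg/m³.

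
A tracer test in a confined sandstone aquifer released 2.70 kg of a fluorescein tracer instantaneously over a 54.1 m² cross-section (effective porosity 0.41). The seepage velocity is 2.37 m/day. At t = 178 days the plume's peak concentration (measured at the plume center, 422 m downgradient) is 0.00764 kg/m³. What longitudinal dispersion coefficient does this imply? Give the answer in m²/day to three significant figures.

0.113 m²/day

At the plume center C_max = M/(n_e·A·√(4πDt)), so D = M²/(4πt·(n_e·A·C_max)²).
n_e·A·C_max = 0.41 × 54.1 × 0.00764 = 0.1695 kg/m.
D = 2.70²/(4π × 178 × 0.1695²) = 0.113 m²/day.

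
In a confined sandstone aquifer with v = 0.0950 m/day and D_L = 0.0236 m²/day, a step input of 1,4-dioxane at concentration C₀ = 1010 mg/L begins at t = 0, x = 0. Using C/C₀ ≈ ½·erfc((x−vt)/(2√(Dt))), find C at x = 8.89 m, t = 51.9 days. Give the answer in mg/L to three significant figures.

For a continuous step input, C/C₀ ≈ ½·erfc((x−vt)/(2√(Dt))).
vt = 0.0950 × 51.9 = 4.9305 m and 2√(Dt) = 2√(0.0236 × 51.9) = 2.213 m.
Argument (x−vt)/(2√(Dt)) = (8.89 − 4.9305)/2.213 = 1.789; ½·erfc(1.789) = 0.005703.
C = 1010 × 0.005703 = 5.76 mg/L.

5.76 mg/L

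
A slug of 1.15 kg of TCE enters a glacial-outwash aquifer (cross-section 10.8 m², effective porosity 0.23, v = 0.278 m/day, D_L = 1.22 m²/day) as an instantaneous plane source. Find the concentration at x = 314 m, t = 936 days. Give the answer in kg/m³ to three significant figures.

For an instantaneous plane source, C(x,t) = M/(n_e·A·√(4πDt)) · exp(−(x−vt)²/(4Dt)), with n_e·A the pore (flow) area.
Plume center vt = 0.278 × 936 = 260.208 m, so the well at 314 m is 53.792 m downgradient of the peak.
√(4πDt) = 119.8 m, giving peak height M/(n_e·A·√(4πDt)) = 1.15/(0.23 × 10.8 × 119.8) = 0.003864 kg/m³.
(x−vt)²/(4Dt) = (53.792)²/(4 × 1.22 × 936) = 0.6335; exp(−0.6335) = 0.5307.
C = 0.003864 × 0.5307 = 0.00205 kg/m³.

0.00205 kg/m³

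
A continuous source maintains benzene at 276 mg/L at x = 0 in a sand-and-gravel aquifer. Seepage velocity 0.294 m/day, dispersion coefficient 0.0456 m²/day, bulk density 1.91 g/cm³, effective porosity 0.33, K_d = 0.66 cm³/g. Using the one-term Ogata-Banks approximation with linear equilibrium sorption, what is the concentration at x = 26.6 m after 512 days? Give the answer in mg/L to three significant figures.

Retardation factor R = 1 + ρ_b·K_d/n = 1 + 1.91 × 0.66/0.33 = 4.820.
Sorption retards both mechanisms: v_R = v/R = 0.06100 m/day, D_R = D/R = 0.009461 m²/day.
v_R·t = 0.06100 × 512 = 31.232 m; 2√(D_R t) = 4.402 m; argument = (26.6 − 31.232)/4.402 = -1.052.
C = C₀ × ½·erfc(-1.052) = 276 × 0.9316 = 257 mg/L.

257 mg/L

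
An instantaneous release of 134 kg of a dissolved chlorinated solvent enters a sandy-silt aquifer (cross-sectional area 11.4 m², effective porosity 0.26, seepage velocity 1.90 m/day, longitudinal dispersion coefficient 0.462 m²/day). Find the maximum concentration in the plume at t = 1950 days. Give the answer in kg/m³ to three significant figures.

0.425 kg/m³

The peak of an instantaneous 1D plume sits at x = vt; there the Gaussian factor is 1 and C_max = M/(n_e·A·√(4πDt)), where n_e·A is the pore area the mass is dissolved in.
√(4πDt) = √(4π × 0.462 × 1950) = 106.4 m, so C_max = 134/(0.26 × 11.4 × 106.4) = 0.425 kg/m³.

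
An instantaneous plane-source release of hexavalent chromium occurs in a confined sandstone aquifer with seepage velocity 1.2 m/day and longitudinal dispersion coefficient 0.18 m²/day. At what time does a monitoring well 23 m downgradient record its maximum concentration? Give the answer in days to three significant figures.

19.0 days

For the 1D instantaneous-source solution, setting ∂C/∂t = 0 at fixed x gives v²t² + 2Dt − x² = 0, so t = (√(D² + v²x²) − D)/v².
√(D² + v²x²) = √(0.18² + 1.2² × 23²) = 27.60; v² = 1.44.
t = (27.60 − 0.18)/1.44 = 19.0 days (vs. the pure-advection estimate x/v = 19.2 d).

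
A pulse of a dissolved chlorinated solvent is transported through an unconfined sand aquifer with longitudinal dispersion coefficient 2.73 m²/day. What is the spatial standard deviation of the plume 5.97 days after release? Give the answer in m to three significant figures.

5.71 m

Dispersive spreading gives a Gaussian with σ² = 2Dt; advection only shifts the center.
σ = √(2 × 2.73 × 5.97) = 5.71 m.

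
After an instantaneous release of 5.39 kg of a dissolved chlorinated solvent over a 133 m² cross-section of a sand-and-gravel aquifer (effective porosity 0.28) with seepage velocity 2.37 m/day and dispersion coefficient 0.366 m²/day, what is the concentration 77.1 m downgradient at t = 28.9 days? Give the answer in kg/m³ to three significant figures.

For an instantaneous plane source, C(x,t) = M/(n_e·A·√(4πDt)) · exp(−(x−vt)²/(4Dt)), with n_e·A the pore (flow) area.
Plume center vt = 2.37 × 28.9 = 68.493 m, so the well at 77.1 m is 8.607 m downgradient of the peak.
√(4πDt) = 11.53 m, giving peak height M/(n_e·A·√(4πDt)) = 5.39/(0.28 × 133 × 11.53) = 0.01255 kg/m³.
(x−vt)²/(4Dt) = (8.607)²/(4 × 0.366 × 28.9) = 1.751; exp(−1.751) = 0.1736.
C = 0.01255 × 0.1736 = 0.00218 kg/m³.

0.00218 kg/m³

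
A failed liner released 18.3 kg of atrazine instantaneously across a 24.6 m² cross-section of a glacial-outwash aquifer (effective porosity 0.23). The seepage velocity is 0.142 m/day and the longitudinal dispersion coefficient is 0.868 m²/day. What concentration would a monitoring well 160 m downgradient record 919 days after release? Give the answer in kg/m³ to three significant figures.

For an instantaneous plane source, C(x,t) = M/(n_e·A·√(4πDt)) · exp(−(x−vt)²/(4Dt)), with n_e·A the pore (flow) area.
Plume center vt = 0.142 × 919 = 130.498 m, so the well at 160 m is 29.502 m downgradient of the peak.
√(4πDt) = 100.1 m, giving peak height M/(n_e·A·√(4πDt)) = 18.3/(0.23 × 24.6 × 100.1) = 0.03231 kg/m³.
(x−vt)²/(4Dt) = (29.502)²/(4 × 0.868 × 919) = 0.2728; exp(−0.2728) = 0.7612.
C = 0.03231 × 0.7612 = 0.0246 kg/m³.

0.0246 kg/m³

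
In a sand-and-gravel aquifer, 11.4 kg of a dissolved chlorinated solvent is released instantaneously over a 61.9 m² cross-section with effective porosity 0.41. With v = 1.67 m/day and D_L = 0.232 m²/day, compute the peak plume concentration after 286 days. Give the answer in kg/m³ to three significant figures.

The peak of an instantaneous 1D plume sits at x = vt; there the Gaussian factor is 1 and C_max = M/(n_e·A·√(4πDt)), where n_e·A is the pore area the mass is dissolved in.
√(4πDt) = √(4π × 0.232 × 286) = 28.88 m, so C_max = 11.4/(0.41 × 61.9 × 28.88) = 0.0156 kg/m³.

0.0156 kg/m³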